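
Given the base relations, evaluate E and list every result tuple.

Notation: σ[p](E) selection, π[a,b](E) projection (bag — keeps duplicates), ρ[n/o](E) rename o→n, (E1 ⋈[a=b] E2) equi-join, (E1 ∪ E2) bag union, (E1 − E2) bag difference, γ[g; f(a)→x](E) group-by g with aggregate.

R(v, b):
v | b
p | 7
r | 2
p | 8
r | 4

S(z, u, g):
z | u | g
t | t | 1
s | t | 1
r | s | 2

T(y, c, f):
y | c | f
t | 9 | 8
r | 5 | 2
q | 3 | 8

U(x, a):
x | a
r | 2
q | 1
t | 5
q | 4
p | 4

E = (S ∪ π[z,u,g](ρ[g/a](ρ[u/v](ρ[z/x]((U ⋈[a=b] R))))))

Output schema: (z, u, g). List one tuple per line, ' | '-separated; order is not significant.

Stepwise |·|:
  S → 3
  U → 5
  R → 4
  (U ⋈[a=b] R) → 3
  ρ[z/x]((U ⋈[a=b] R)) → 3
  ρ[u/v](ρ[z/x]((U ⋈[a=b] R))) → 3
  ρ[g/a](ρ[u/v](ρ[z/x]((U ⋈[a=b] R)))) → 3
  π[z,u,g](ρ[g/a](ρ[u/v](ρ[z/x]((U ⋈[a=b] R))))) → 3
  (S ∪ π[z,u,g](ρ[g/a](ρ[u/v](ρ[z/x]((U ⋈[a=b] R)))))) → 6

== RESULT ==
z | u | g
p | r | 4
q | r | 4
r | r | 2
r | s | 2
s | t | 1
t | t | 1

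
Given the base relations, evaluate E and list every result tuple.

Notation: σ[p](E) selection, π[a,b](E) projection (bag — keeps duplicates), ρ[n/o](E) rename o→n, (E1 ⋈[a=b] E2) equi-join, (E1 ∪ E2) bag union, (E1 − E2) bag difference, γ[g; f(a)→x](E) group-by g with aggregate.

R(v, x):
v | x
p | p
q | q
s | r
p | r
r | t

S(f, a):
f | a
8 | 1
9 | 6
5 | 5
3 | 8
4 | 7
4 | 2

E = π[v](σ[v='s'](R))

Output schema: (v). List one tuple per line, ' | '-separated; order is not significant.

Per-node cardinality:
  R → 5
  σ[v='s'](R) → 1
  π[v](σ[v='s'](R)) → 1

== RESULT ==
v
s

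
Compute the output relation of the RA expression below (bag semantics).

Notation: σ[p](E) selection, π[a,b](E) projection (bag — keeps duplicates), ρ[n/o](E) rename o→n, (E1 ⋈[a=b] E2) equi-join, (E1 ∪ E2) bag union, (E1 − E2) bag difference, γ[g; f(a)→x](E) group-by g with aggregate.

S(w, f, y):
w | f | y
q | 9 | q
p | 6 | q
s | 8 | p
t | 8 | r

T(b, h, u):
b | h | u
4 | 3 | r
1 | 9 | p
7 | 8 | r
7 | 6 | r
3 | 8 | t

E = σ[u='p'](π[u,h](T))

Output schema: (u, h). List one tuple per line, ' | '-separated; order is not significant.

Row counts bottom-up:
  T → 5
  π[u,h](T) → 5
  σ[u='p'](π[u,h](T)) → 1

== RESULT ==
u | h
p | 9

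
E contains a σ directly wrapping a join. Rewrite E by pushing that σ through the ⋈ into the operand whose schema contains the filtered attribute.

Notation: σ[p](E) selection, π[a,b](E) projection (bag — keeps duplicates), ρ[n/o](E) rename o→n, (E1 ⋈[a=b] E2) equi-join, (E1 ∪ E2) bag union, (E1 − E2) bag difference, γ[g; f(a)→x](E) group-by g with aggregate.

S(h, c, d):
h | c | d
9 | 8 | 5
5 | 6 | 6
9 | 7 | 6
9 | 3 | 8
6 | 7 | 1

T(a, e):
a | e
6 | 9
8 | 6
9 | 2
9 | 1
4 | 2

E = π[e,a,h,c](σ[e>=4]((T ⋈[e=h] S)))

σ filters on e, owned by the left side.
E' = π[e,a,h,c]((σ[e>=4](T) ⋈[e=h] S))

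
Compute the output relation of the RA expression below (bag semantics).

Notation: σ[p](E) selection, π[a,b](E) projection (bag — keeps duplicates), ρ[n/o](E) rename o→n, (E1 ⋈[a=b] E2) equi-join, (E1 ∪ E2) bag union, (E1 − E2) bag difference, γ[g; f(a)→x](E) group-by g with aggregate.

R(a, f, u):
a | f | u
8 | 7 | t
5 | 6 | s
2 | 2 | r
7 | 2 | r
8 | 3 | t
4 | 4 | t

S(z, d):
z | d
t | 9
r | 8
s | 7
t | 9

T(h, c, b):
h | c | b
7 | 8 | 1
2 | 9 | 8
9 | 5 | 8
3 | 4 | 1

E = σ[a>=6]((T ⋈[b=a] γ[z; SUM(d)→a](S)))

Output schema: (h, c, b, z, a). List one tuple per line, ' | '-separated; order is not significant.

Per-node cardinality:
  T → 4
  S → 4
  γ[z; SUM(d)→a](S) → 3
  (T ⋈[b=a] γ[z; SUM(d)→a](S)) → 2
  σ[a>=6]((T ⋈[b=a] γ[z; SUM(d)→a](S))) → 2

== RESULT ==
h | c | b | z | a
2 | 9 | 8 | r | 8
9 | 5 | 8 | r | 8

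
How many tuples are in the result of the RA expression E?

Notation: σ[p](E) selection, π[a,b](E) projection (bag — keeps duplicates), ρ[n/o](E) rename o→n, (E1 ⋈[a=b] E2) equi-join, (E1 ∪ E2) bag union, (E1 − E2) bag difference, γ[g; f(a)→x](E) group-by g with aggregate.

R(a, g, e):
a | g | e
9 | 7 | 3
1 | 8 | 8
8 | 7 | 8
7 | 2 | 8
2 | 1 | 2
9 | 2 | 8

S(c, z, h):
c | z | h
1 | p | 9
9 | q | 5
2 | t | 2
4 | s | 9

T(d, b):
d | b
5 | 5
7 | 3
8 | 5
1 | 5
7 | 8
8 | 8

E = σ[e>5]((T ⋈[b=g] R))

Per-node cardinality:
  T → 6
  R → 6
  (T ⋈[b=g] R) → 2
  σ[e>5]((T ⋈[b=g] R)) → 2

|E| = 2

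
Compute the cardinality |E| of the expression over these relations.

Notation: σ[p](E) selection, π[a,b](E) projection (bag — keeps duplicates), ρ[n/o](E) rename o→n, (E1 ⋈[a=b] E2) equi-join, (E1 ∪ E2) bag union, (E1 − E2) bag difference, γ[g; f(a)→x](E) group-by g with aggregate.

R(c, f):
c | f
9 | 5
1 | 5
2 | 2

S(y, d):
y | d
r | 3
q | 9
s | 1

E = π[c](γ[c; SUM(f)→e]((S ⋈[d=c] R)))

Stepwise |·|:
  S → 3
  R → 3
  (S ⋈[d=c] R) → 2
  γ[c; SUM(f)→e]((S ⋈[d=c] R)) → 2
  π[c](γ[c; SUM(f)→e]((S ⋈[d=c] R))) → 2

|E| = 2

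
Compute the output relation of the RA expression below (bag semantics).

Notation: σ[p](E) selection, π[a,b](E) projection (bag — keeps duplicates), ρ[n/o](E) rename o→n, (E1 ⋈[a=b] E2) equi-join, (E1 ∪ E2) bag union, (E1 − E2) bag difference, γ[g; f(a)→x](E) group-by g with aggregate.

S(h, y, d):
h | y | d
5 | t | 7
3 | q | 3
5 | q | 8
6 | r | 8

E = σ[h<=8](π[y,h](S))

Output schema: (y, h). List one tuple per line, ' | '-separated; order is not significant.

Row counts bottom-up:
  S → 4
  π[y,h](S) → 4
  σ[h<=8](π[y,h](S)) → 4

== RESULT ==
y | h
q | 3
q | 5
r | 6
t | 5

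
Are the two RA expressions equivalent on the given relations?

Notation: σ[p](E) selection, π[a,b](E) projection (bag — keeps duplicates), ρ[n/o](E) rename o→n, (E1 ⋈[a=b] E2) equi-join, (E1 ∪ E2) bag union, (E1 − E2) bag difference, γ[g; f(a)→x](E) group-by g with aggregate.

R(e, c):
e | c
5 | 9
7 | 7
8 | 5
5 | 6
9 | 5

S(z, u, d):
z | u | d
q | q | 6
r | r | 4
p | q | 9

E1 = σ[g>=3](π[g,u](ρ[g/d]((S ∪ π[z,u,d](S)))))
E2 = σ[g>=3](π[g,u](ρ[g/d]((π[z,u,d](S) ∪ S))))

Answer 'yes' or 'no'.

E1 row counts bottom-up:
  S → 3
  S → 3
  π[z,u,d](S) → 3
  (S ∪ π[z,u,d](S)) → 6
  ρ[g/d]((S ∪ π[z,u,d](S))) → 6
  π[g,u](ρ[g/d]((S ∪ π[z,u,d](S)))) → 6
  σ[g>=3](π[g,u](ρ[g/d]((S ∪ π[z,u,d](S))))) → 6
E2 row counts bottom-up:
  S → 3
  π[z,u,d](S) → 3
  S → 3
  (π[z,u,d](S) ∪ S) → 6
  ρ[g/d]((π[z,u,d](S) ∪ S)) → 6
  π[g,u](ρ[g/d]((π[z,u,d](S) ∪ S))) → 6
  σ[g>=3](π[g,u](ρ[g/d]((π[z,u,d](S) ∪ S)))) → 6

E1 and E2 produce the same multiset:
g | u
4 | r
4 | r
6 | q
6 | q
9 | q
9 | q

yes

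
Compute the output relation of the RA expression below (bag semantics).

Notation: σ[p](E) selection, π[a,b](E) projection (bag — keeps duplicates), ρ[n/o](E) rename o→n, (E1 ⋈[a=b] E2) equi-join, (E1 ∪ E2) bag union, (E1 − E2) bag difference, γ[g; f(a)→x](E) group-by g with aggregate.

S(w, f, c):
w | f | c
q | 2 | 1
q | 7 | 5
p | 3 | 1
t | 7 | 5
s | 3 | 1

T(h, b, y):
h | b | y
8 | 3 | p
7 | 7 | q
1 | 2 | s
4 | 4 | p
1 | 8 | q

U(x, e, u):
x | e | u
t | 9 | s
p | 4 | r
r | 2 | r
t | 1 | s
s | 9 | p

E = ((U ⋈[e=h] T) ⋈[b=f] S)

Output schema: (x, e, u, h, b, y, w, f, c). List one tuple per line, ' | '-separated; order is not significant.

Per-node cardinality:
  U → 5
  T → 5
  (U ⋈[e=h] T) → 3
  S → 5
  ((U ⋈[e=h] T) ⋈[b=f] S) → 1

== RESULT ==
x | e | u | h | b | y | w | f | c
t | 1 | s | 1 | 2 | s | q | 2 | 1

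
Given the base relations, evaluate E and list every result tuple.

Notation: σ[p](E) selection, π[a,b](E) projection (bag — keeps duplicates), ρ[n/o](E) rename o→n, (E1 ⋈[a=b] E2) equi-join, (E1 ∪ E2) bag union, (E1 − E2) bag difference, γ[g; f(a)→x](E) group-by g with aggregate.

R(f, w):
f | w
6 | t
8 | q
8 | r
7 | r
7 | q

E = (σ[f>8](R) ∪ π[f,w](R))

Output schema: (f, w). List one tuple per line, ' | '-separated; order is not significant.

Subexpression sizes:
  R → 5
  σ[f>8](R) → 0
  R → 5
  π[f,w](R) → 5
  (σ[f>8](R) ∪ π[f,w](R)) → 5

== RESULT ==
f | w
6 | t
7 | q
7 | r
8 | q
8 | r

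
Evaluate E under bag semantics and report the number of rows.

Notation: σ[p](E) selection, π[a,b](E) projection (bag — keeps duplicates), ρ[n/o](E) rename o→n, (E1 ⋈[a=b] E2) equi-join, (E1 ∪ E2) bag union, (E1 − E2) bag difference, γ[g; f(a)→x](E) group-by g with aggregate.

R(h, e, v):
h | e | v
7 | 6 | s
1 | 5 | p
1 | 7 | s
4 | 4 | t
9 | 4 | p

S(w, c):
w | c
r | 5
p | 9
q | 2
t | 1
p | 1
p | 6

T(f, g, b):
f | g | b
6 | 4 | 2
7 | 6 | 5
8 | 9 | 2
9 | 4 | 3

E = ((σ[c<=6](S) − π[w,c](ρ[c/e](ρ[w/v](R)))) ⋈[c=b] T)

Stepwise |·|:
  S → 6
  σ[c<=6](S) → 5
  R → 5
  ρ[w/v](R) → 5
  ρ[c/e](ρ[w/v](R)) → 5
  π[w,c](ρ[c/e](ρ[w/v](R))) → 5
  (σ[c<=6](S) − π[w,c](ρ[c/e](ρ[w/v](R)))) → 5
  T → 4
  ((σ[c<=6](S) − π[w,c](ρ[c/e](ρ[w/v](R)))) ⋈[c=b] T) → 3

|E| = 3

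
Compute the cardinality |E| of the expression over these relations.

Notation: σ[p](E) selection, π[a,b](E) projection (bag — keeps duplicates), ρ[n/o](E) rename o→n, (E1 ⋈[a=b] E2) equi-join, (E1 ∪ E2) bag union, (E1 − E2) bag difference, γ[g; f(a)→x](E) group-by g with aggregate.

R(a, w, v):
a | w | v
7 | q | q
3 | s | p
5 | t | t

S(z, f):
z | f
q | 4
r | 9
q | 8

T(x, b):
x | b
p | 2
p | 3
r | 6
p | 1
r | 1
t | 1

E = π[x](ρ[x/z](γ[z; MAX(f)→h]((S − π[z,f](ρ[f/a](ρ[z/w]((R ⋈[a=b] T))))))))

Subexpression sizes:
  S → 3
  R → 3
  T → 6
  (R ⋈[a=b] T) → 1
  ρ[z/w]((R ⋈[a=b] T)) → 1
  ρ[f/a](ρ[z/w]((R ⋈[a=b] T))) → 1
  π[z,f](ρ[f/a](ρ[z/w]((R ⋈[a=b] T)))) → 1
  (S − π[z,f](ρ[f/a](ρ[z/w]((R ⋈[a=b] T))))) → 3
  γ[z; MAX(f)→h]((S − π[z,f](ρ[f/a](ρ[z/w]((R ⋈[a=b] T)))))) → 2
  ρ[x/z](γ[z; MAX(f)→h]((S − π[z,f](ρ[f/a](ρ[z/w]((R ⋈[a=b] T))))))) → 2
  π[x](ρ[x/z](γ[z; MAX(f)→h]((S − π[z,f](ρ[f/a](ρ[z/w]((R ⋈[a=b] T)))))))) → 2

|E| = 2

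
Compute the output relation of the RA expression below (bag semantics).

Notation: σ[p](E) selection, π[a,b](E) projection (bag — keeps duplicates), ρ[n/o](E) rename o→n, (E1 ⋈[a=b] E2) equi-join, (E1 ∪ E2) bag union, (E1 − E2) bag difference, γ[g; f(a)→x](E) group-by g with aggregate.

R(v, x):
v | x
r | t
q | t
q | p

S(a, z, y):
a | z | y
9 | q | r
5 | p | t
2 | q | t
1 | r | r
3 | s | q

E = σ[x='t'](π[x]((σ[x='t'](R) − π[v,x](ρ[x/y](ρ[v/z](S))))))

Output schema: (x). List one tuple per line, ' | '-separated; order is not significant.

Per-node cardinality:
  R → 3
  σ[x='t'](R) → 2
  S → 5
  ρ[v/z](S) → 5
  ρ[x/y](ρ[v/z](S)) → 5
  π[v,x](ρ[x/y](ρ[v/z](S))) → 5
  (σ[x='t'](R) − π[v,x](ρ[x/y](ρ[v/z](S)))) → 1
  π[x]((σ[x='t'](R) − π[v,x](ρ[x/y](ρ[v/z](S))))) → 1
  σ[x='t'](π[x]((σ[x='t'](R) − π[v,x](ρ[x/y](ρ[v/z](S)))))) → 1

== RESULT ==
x
t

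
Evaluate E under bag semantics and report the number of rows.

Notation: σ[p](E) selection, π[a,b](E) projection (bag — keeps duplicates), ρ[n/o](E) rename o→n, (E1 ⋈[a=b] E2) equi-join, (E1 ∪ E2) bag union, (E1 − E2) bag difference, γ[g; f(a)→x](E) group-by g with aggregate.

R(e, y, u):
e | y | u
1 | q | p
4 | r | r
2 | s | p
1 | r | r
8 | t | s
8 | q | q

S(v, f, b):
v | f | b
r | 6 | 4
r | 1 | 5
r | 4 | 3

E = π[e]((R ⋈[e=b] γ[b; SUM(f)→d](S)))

Per-node cardinality:
  R → 6
  S → 3
  γ[b; SUM(f)→d](S) → 3
  (R ⋈[e=b] γ[b; SUM(f)→d](S)) → 1
  π[e]((R ⋈[e=b] γ[b; SUM(f)→d](S))) → 1

|E| = 1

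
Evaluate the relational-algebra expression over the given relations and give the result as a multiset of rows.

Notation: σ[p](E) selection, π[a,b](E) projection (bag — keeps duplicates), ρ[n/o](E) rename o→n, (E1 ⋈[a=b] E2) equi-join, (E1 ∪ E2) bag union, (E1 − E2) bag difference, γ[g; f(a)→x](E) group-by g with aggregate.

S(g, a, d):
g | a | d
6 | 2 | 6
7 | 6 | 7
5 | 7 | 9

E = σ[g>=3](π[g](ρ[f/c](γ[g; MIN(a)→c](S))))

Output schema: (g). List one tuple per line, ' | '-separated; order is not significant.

Subexpression sizes:
  S → 3
  γ[g; MIN(a)→c](S) → 3
  ρ[f/c](γ[g; MIN(a)→c](S)) → 3
  π[g](ρ[f/c](γ[g; MIN(a)→c](S))) → 3
  σ[g>=3](π[g](ρ[f/c](γ[g; MIN(a)→c](S)))) → 3

== RESULT ==
g
5
6
7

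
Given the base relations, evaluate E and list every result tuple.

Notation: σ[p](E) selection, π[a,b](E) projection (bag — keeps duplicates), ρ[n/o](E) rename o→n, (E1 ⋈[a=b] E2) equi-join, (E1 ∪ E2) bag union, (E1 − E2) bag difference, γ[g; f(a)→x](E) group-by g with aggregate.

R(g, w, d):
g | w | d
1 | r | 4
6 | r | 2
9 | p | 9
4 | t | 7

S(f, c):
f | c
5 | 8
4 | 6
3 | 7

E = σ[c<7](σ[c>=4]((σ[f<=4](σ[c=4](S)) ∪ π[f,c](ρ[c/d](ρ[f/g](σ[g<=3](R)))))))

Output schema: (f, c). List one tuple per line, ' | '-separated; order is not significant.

Subexpression sizes:
  S → 3
  σ[c=4](S) → 0
  σ[f<=4](σ[c=4](S)) → 0
  R → 4
  σ[g<=3](R) → 1
  ρ[f/g](σ[g<=3](R)) → 1
  ρ[c/d](ρ[f/g](σ[g<=3](R))) → 1
  π[f,c](ρ[c/d](ρ[f/g](σ[g<=3](R)))) → 1
  (σ[f<=4](σ[c=4](S)) ∪ π[f,c](ρ[c/d](ρ[f/g](σ[g<=3](R))))) → 1
  σ[c>=4]((σ[f<=4](σ[c=4](S)) ∪ π[f,c](ρ[c/d](ρ[f/g](σ[g<=3](R)))))) → 1
  σ[c<7](σ[c>=4]((σ[f<=4](σ[c=4](S)) ∪ π[f,c](ρ[c/d](ρ[f/g](σ[g<=3](R))))))) → 1

== RESULT ==
f | c
1 | 4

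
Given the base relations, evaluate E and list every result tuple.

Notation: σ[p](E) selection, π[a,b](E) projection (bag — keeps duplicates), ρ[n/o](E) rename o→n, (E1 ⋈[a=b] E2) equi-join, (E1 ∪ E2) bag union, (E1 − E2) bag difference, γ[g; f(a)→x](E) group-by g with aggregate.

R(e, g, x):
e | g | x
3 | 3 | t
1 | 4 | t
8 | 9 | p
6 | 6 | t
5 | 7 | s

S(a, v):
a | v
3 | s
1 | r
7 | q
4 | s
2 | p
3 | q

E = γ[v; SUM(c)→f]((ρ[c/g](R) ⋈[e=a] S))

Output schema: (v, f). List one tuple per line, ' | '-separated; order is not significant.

Per-node cardinality:
  R → 5
  ρ[c/g](R) → 5
  S → 6
  (ρ[c/g](R) ⋈[e=a] S) → 3
  γ[v; SUM(c)→f]((ρ[c/g](R) ⋈[e=a] S)) → 3

== RESULT ==
v | f
q | 3
r | 4
s | 3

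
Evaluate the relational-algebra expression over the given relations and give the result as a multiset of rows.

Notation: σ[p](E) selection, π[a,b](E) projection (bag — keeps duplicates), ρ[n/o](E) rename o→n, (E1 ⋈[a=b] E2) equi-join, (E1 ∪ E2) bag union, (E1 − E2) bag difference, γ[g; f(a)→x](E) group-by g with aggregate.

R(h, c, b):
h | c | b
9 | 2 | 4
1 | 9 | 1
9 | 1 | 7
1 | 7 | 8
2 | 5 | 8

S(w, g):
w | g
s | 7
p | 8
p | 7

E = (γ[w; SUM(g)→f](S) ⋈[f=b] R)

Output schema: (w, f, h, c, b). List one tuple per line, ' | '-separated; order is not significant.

Row counts bottom-up:
  S → 3
  γ[w; SUM(g)→f](S) → 2
  R → 5
  (γ[w; SUM(g)→f](S) ⋈[f=b] R) → 1

== RESULT ==
w | f | h | c | b
s | 7 | 9 | 1 | 7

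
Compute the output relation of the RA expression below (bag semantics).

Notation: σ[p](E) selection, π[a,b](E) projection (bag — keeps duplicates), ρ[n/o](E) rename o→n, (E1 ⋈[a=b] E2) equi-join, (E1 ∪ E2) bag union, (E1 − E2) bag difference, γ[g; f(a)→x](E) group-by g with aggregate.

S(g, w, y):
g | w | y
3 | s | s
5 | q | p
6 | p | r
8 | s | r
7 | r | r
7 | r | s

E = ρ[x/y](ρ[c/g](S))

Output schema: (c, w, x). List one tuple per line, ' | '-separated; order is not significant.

Row counts bottom-up:
  S → 6
  ρ[c/g](S) → 6
  ρ[x/y](ρ[c/g](S)) → 6

== RESULT ==
c | w | x
3 | s | s
5 | q | p
6 | p | r
7 | r | r
7 | r | s
8 | s | r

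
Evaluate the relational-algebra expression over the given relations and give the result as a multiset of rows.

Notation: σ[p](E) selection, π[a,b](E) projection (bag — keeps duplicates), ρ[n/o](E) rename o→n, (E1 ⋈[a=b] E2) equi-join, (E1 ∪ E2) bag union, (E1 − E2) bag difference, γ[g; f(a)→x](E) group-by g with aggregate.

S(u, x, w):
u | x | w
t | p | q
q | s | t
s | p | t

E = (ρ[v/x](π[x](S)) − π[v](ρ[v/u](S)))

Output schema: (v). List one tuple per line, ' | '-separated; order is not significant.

Per-node cardinality:
  S → 3
  π[x](S) → 3
  ρ[v/x](π[x](S)) → 3
  S → 3
  ρ[v/u](S) → 3
  π[v](ρ[v/u](S)) → 3
  (ρ[v/x](π[x](S)) − π[v](ρ[v/u](S))) → 2

== RESULT ==
v
p
p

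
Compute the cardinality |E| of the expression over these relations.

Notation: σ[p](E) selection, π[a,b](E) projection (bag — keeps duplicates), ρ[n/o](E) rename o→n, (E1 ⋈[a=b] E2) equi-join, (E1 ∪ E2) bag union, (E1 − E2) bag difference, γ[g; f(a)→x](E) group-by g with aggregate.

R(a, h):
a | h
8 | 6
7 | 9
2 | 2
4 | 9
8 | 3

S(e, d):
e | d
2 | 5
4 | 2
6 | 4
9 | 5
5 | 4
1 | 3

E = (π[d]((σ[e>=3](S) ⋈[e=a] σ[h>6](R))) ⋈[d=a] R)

Subexpression sizes:
  S → 6
  σ[e>=3](S) → 4
  R → 5
  σ[h>6](R) → 2
  (σ[e>=3](S) ⋈[e=a] σ[h>6](R)) → 1
  π[d]((σ[e>=3](S) ⋈[e=a] σ[h>6](R))) → 1
  R → 5
  (π[d]((σ[e>=3](S) ⋈[e=a] σ[h>6](R))) ⋈[d=a] R) → 1

|E| = 1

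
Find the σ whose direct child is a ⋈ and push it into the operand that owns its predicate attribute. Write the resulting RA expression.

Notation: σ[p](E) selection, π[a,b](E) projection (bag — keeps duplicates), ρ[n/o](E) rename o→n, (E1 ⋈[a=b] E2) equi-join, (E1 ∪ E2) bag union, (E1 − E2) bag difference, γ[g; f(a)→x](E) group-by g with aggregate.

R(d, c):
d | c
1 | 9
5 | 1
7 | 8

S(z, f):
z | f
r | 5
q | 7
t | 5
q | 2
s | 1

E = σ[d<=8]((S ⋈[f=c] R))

σ filters on d, owned by the right side.
E' = (S ⋈[f=c] σ[d<=8](R))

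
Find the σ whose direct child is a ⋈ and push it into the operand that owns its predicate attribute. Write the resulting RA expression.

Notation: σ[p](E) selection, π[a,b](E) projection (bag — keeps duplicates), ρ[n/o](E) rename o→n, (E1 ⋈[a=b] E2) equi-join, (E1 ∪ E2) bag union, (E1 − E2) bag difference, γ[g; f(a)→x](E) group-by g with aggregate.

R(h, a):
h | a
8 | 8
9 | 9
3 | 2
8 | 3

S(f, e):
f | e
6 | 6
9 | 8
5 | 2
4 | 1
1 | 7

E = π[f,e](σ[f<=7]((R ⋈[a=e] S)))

σ filters on f, owned by the right side.
E' = π[f,e]((R ⋈[a=e] σ[f<=7](S)))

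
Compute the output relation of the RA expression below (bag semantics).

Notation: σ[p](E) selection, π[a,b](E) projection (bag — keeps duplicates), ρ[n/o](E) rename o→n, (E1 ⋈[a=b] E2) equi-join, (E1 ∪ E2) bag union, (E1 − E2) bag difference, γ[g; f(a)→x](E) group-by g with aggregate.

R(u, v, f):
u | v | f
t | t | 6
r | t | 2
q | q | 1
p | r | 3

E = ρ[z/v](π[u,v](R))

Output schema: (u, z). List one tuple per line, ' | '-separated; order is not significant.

Subexpression sizes:
  R → 4
  π[u,v](R) → 4
  ρ[z/v](π[u,v](R)) → 4

== RESULT ==
u | z
p | r
q | q
r | t
t | t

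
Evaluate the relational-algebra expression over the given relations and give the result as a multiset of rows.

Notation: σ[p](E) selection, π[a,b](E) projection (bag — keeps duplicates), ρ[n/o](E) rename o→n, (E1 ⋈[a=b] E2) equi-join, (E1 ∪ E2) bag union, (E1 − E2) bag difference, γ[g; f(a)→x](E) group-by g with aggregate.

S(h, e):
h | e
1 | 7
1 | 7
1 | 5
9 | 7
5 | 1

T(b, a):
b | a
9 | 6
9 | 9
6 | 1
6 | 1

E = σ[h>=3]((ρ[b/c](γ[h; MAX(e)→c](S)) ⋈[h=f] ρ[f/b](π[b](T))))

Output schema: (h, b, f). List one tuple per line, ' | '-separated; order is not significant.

Per-node cardinality:
  S → 5
  γ[h; MAX(e)→c](S) → 3
  ρ[b/c](γ[h; MAX(e)→c](S)) → 3
  T → 4
  π[b](T) → 4
  ρ[f/b](π[b](T)) → 4
  (ρ[b/c](γ[h; MAX(e)→c](S)) ⋈[h=f] ρ[f/b](π[b](T))) → 2
  σ[h>=3]((ρ[b/c](γ[h; MAX(e)→c](S)) ⋈[h=f] ρ[f/b](π[b](T)))) → 2

== RESULT ==
h | b | f
9 | 7 | 9
9 | 7 | 9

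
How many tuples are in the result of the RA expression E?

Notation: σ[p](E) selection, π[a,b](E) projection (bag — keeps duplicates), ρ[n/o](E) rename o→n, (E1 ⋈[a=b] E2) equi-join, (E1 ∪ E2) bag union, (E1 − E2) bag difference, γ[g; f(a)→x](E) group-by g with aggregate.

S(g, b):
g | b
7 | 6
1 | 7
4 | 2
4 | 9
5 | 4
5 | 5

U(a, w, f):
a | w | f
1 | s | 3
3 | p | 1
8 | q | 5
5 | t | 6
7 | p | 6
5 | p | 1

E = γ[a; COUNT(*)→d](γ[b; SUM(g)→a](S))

Per-node cardinality:
  S → 6
  γ[b; SUM(g)→a](S) → 6
  γ[a; COUNT(*)→d](γ[b; SUM(g)→a](S)) → 4

|E| = 4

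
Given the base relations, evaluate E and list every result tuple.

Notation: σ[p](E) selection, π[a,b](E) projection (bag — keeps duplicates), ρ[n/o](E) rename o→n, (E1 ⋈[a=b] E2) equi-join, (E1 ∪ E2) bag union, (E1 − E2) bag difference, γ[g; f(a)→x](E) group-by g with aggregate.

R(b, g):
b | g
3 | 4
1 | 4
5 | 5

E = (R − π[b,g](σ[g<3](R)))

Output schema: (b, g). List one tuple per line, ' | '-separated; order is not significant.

Subexpression sizes:
  R → 3
  R → 3
  σ[g<3](R) → 0
  π[b,g](σ[g<3](R)) → 0
  (R − π[b,g](σ[g<3](R))) → 3

== RESULT ==
b | g
1 | 4
3 | 4
5 | 5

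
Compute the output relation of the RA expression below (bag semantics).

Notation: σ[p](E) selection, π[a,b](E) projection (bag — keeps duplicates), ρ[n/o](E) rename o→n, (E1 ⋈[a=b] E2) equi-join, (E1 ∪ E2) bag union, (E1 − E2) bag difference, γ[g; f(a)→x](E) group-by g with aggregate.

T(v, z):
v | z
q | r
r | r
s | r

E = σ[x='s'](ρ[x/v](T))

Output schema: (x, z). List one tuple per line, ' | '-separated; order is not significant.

Row counts bottom-up:
  T → 3
  ρ[x/v](T) → 3
  σ[x='s'](ρ[x/v](T)) → 1

== RESULT ==
x | z
s | r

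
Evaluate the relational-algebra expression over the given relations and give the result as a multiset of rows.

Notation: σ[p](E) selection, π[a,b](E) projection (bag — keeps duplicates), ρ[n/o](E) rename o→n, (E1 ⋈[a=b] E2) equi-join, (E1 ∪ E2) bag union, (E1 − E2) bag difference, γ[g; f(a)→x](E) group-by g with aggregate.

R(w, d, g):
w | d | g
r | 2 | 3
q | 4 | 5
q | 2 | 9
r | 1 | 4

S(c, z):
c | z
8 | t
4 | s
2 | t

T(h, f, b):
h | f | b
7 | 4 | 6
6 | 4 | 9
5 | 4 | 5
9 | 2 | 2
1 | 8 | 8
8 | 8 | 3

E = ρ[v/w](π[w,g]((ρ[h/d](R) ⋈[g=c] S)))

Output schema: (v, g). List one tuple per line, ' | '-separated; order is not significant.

Stepwise |·|:
  R → 4
  ρ[h/d](R) → 4
  S → 3
  (ρ[h/d](R) ⋈[g=c] S) → 1
  π[w,g]((ρ[h/d](R) ⋈[g=c] S)) → 1
  ρ[v/w](π[w,g]((ρ[h/d](R) ⋈[g=c] S))) → 1

== RESULT ==
v | g
r | 4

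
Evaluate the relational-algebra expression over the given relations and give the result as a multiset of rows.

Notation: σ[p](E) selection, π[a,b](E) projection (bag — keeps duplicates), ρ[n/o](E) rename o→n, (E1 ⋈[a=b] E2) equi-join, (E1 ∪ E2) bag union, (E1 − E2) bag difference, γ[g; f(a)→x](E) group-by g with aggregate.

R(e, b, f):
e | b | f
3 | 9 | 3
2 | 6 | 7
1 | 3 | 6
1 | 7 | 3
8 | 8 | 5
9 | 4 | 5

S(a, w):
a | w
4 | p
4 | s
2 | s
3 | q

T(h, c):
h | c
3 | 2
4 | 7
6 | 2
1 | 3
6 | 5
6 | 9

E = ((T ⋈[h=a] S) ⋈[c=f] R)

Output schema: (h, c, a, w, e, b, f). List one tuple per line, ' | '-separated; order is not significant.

Subexpression sizes:
  T → 6
  S → 4
  (T ⋈[h=a] S) → 3
  R → 6
  ((T ⋈[h=a] S) ⋈[c=f] R) → 2

== RESULT ==
h | c | a | w | e | b | f
4 | 7 | 4 | p | 2 | 6 | 7
4 | 7 | 4 | s | 2 | 6 | 7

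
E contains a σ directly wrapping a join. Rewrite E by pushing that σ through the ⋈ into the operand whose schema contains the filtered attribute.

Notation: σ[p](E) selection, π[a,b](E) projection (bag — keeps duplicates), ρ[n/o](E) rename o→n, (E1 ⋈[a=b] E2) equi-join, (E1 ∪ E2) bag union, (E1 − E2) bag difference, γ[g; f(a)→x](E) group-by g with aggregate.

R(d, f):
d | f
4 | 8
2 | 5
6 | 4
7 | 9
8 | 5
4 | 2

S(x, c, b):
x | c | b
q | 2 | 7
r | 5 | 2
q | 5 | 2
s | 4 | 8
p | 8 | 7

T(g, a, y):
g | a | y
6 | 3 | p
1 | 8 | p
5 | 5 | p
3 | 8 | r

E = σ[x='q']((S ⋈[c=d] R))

σ filters on x, owned by the left side.
E' = (σ[x='q'](S) ⋈[c=d] R)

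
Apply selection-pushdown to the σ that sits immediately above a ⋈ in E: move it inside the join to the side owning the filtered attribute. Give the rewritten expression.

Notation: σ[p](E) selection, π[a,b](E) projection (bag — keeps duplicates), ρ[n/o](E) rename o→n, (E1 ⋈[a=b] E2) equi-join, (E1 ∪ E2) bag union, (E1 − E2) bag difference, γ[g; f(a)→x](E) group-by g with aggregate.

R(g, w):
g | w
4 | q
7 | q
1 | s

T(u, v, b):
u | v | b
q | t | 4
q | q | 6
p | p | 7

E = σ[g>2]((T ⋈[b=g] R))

σ filters on g, owned by the right side.
E' = (T ⋈[b=g] σ[g>2](R))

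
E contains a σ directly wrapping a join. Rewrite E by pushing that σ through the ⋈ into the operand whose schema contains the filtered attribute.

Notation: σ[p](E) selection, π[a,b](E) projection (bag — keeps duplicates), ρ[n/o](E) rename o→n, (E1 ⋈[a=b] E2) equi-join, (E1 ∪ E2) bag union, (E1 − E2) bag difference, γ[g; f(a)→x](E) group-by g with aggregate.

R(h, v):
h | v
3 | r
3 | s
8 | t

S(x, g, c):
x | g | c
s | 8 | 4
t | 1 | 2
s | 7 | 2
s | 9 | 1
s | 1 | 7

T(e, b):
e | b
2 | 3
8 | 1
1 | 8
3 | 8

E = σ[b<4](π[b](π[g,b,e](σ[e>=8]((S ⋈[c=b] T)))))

σ filters on e, owned by the right side.
E' = σ[b<4](π[b](π[g,b,e]((S ⋈[c=b] σ[e>=8](T)))))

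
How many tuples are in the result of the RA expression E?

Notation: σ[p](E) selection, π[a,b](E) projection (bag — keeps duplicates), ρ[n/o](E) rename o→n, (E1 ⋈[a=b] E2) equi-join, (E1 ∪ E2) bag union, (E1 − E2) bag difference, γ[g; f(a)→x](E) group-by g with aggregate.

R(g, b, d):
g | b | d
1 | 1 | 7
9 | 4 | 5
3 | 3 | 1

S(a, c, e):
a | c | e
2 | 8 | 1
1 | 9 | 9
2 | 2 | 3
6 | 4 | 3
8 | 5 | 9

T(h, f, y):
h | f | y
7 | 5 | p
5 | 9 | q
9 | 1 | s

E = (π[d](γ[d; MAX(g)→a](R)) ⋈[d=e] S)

Per-node cardinality:
  R → 3
  γ[d; MAX(g)→a](R) → 3
  π[d](γ[d; MAX(g)→a](R)) → 3
  S → 5
  (π[d](γ[d; MAX(g)→a](R)) ⋈[d=e] S) → 1

|E| = 1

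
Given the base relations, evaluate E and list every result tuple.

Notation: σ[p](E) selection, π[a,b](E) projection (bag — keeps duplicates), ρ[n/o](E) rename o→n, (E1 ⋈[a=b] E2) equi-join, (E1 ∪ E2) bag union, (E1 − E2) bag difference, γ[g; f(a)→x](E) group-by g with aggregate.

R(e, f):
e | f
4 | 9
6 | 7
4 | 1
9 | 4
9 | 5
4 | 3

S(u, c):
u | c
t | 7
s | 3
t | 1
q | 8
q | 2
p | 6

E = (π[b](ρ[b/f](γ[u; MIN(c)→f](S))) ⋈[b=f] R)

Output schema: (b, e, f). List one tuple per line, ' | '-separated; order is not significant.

Stepwise |·|:
  S → 6
  γ[u; MIN(c)→f](S) → 4
  ρ[b/f](γ[u; MIN(c)→f](S)) → 4
  π[b](ρ[b/f](γ[u; MIN(c)→f](S))) → 4
  R → 6
  (π[b](ρ[b/f](γ[u; MIN(c)→f](S))) ⋈[b=f] R) → 2

== RESULT ==
b | e | f
1 | 4 | 1
3 | 4 | 3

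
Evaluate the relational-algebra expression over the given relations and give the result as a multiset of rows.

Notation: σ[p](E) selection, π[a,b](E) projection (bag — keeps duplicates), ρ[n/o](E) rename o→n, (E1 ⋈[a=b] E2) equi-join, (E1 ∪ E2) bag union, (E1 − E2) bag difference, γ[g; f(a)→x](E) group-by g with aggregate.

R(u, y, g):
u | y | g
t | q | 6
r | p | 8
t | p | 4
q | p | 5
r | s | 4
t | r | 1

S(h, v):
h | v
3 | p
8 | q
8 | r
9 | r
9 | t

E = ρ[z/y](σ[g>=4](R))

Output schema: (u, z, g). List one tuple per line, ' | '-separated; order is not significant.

Stepwise |·|:
  R → 6
  σ[g>=4](R) → 5
  ρ[z/y](σ[g>=4](R)) → 5

== RESULT ==
u | z | g
q | p | 5
r | p | 8
r | s | 4
t | p | 4
t | q | 6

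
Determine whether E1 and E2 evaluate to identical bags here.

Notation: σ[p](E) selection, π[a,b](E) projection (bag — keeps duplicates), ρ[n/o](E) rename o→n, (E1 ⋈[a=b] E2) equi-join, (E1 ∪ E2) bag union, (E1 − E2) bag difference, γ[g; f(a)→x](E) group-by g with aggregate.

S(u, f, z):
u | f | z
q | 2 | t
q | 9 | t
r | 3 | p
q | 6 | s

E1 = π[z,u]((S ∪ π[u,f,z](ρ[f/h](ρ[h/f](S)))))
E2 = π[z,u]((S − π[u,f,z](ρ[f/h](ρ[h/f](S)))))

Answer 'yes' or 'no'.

E1 per-node cardinality:
  S → 4
  S → 4
  ρ[h/f](S) → 4
  ρ[f/h](ρ[h/f](S)) → 4
  π[u,f,z](ρ[f/h](ρ[h/f](S))) → 4
  (S ∪ π[u,f,z](ρ[f/h](ρ[h/f](S)))) → 8
  π[z,u]((S ∪ π[u,f,z](ρ[f/h](ρ[h/f](S))))) → 8
E2 per-node cardinality:
  S → 4
  S → 4
  ρ[h/f](S) → 4
  ρ[f/h](ρ[h/f](S)) → 4
  π[u,f,z](ρ[f/h](ρ[h/f](S))) → 4
  (S − π[u,f,z](ρ[f/h](ρ[h/f](S)))) → 0
  π[z,u]((S − π[u,f,z](ρ[f/h](ρ[h/f](S))))) → 0

E1 result:
z | u
p | r
p | r
s | q
s | q
t | q
t | q
t | q
t | q
E2 result:
z | u
(0 rows)
Witness: ('p', 'r') appears 2× in E1 but 0× in E2.

no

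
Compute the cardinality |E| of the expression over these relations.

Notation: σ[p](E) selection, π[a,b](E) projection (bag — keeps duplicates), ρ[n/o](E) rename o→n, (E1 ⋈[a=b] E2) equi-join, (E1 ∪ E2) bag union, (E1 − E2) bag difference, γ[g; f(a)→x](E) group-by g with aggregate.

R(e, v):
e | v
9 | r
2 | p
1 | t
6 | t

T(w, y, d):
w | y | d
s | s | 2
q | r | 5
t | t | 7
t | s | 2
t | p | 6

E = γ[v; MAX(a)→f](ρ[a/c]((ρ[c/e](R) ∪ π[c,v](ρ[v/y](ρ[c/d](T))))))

Per-node cardinality:
  R → 4
  ρ[c/e](R) → 4
  T → 5
  ρ[c/d](T) → 5
  ρ[v/y](ρ[c/d](T)) → 5
  π[c,v](ρ[v/y](ρ[c/d](T))) → 5
  (ρ[c/e](R) ∪ π[c,v](ρ[v/y](ρ[c/d](T)))) → 9
  ρ[a/c]((ρ[c/e](R) ∪ π[c,v](ρ[v/y](ρ[c/d](T))))) → 9
  γ[v; MAX(a)→f](ρ[a/c]((ρ[c/e](R) ∪ π[c,v](ρ[v/y](ρ[c/d](T)))))) → 4

|E| = 4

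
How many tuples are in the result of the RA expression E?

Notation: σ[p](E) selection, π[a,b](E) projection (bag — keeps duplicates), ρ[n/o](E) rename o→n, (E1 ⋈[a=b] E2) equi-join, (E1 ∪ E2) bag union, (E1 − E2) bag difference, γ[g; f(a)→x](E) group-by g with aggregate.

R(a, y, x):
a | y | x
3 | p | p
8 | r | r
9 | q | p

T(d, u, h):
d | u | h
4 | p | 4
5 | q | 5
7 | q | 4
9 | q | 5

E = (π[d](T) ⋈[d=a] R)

Per-node cardinality:
  T → 4
  π[d](T) → 4
  R → 3
  (π[d](T) ⋈[d=a] R) → 1

|E| = 1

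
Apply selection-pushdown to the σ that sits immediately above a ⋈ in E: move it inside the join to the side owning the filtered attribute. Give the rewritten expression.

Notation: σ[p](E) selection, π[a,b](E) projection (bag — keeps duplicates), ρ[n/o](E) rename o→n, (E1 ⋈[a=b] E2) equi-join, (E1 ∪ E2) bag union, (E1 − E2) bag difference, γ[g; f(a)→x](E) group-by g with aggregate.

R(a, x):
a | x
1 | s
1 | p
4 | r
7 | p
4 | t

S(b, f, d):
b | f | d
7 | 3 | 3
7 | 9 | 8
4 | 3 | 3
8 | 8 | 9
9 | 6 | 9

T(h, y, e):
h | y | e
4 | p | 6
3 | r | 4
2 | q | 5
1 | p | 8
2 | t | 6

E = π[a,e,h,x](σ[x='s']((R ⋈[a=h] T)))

σ filters on x, owned by the left side.
E' = π[a,e,h,x]((σ[x='s'](R) ⋈[a=h] T))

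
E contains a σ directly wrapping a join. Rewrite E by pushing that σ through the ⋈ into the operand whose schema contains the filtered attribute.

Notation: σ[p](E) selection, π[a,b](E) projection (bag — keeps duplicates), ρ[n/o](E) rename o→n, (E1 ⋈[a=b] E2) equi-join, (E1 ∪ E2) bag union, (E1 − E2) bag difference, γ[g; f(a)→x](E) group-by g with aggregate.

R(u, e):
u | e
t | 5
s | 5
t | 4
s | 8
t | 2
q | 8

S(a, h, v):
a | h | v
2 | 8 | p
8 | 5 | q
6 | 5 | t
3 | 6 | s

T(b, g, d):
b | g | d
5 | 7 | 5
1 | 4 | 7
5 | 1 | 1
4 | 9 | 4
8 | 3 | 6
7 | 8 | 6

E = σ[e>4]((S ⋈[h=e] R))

σ filters on e, owned by the right side.
E' = (S ⋈[h=e] σ[e>4](R))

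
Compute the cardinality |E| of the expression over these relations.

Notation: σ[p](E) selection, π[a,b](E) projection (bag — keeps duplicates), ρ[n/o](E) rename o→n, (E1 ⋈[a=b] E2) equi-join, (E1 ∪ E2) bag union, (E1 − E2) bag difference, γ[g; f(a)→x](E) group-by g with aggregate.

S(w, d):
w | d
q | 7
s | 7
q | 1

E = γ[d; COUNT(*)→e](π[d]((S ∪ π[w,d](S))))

Per-node cardinality:
  S → 3
  S → 3
  π[w,d](S) → 3
  (S ∪ π[w,d](S)) → 6
  π[d]((S ∪ π[w,d](S))) → 6
  γ[d; COUNT(*)→e](π[d]((S ∪ π[w,d](S)))) → 2

|E| = 2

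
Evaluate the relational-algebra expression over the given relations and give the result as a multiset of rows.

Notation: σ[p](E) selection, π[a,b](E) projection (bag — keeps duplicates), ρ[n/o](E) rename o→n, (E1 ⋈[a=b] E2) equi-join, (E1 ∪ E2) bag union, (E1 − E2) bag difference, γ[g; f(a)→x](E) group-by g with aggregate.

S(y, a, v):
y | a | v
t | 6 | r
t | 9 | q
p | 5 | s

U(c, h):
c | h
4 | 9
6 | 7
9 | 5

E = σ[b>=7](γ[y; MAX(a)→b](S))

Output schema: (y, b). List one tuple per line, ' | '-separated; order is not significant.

Per-node cardinality:
  S → 3
  γ[y; MAX(a)→b](S) → 2
  σ[b>=7](γ[y; MAX(a)→b](S)) → 1

== RESULT ==
y | b
t | 9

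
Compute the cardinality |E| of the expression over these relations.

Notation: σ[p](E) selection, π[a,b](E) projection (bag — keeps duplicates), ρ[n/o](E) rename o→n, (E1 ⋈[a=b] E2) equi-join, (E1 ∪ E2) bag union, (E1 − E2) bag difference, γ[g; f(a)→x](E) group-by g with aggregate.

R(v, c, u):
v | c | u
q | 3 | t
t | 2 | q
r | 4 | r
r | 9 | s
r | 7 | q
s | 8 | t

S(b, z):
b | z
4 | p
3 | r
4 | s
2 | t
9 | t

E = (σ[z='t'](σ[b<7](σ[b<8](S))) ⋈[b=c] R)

Subexpression sizes:
  S → 5
  σ[b<8](S) → 4
  σ[b<7](σ[b<8](S)) → 4
  σ[z='t'](σ[b<7](σ[b<8](S))) → 1
  R → 6
  (σ[z='t'](σ[b<7](σ[b<8](S))) ⋈[b=c] R) → 1

|E| = 1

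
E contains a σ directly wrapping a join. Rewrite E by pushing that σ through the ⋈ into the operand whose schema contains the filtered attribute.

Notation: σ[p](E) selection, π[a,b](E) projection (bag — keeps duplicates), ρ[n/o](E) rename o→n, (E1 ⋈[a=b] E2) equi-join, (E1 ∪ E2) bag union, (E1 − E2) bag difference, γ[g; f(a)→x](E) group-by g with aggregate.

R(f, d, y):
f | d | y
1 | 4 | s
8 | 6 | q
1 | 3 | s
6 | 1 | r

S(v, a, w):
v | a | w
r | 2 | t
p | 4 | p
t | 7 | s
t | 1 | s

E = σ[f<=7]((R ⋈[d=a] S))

σ filters on f, owned by the left side.
E' = (σ[f<=7](R) ⋈[d=a] S)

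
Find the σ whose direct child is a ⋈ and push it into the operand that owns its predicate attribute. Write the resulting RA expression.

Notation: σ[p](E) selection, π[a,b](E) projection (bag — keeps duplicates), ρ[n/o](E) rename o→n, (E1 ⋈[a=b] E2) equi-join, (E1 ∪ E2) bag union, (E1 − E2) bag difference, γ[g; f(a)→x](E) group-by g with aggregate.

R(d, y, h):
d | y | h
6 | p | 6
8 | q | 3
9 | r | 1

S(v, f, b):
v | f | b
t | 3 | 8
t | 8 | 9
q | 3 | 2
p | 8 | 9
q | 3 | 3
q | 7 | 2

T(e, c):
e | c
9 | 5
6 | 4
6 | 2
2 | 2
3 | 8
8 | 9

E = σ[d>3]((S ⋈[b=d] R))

σ filters on d, owned by the right side.
E' = (S ⋈[b=d] σ[d>3](R))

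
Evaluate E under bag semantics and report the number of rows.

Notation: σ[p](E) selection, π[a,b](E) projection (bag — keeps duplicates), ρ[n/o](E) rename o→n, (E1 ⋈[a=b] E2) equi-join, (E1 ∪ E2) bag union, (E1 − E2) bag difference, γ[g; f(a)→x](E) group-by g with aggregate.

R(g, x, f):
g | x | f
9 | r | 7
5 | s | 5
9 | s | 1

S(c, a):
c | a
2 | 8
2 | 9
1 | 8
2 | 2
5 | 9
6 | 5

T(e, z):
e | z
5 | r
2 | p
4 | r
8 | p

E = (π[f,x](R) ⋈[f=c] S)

Subexpression sizes:
  R → 3
  π[f,x](R) → 3
  S → 6
  (π[f,x](R) ⋈[f=c] S) → 2

|E| = 2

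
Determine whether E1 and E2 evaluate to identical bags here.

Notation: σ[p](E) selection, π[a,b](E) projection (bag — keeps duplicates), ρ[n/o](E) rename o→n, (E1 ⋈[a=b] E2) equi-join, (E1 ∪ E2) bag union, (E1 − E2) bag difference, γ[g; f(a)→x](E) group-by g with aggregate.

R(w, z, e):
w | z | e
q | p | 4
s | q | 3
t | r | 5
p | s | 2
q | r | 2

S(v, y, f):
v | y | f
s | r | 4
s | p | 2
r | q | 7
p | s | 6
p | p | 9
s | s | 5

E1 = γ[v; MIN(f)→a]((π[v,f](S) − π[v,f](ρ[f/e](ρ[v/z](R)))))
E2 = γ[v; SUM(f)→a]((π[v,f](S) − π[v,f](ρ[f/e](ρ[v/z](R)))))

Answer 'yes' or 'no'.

E1 stepwise |·|:
  S → 6
  π[v,f](S) → 6
  R → 5
  ρ[v/z](R) → 5
  ρ[f/e](ρ[v/z](R)) → 5
  π[v,f](ρ[f/e](ρ[v/z](R))) → 5
  (π[v,f](S) − π[v,f](ρ[f/e](ρ[v/z](R)))) → 5
  γ[v; MIN(f)→a]((π[v,f](S) − π[v,f](ρ[f/e](ρ[v/z](R))))) → 3
E2 stepwise |·|:
  S → 6
  π[v,f](S) → 6
  R → 5
  ρ[v/z](R) → 5
  ρ[f/e](ρ[v/z](R)) → 5
  π[v,f](ρ[f/e](ρ[v/z](R))) → 5
  (π[v,f](S) − π[v,f](ρ[f/e](ρ[v/z](R)))) → 5
  γ[v; SUM(f)→a]((π[v,f](S) − π[v,f](ρ[f/e](ρ[v/z](R))))) → 3

E1 result:
v | a
p | 6
r | 7
s | 4
E2 result:
v | a
p | 15
r | 7
s | 9
Witness: ('s', 9) appears 0× in E1 but 1× in E2.

no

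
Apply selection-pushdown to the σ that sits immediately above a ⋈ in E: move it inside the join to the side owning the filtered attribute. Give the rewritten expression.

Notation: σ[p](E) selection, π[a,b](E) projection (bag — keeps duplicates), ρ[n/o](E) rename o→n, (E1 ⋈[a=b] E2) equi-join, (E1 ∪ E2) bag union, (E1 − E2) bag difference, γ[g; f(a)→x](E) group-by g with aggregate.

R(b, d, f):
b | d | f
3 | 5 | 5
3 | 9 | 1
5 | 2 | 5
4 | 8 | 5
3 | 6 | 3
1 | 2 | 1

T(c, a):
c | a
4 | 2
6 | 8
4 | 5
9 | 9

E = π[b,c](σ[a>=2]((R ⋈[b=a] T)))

σ filters on a, owned by the right side.
E' = π[b,c]((R ⋈[b=a] σ[a>=2](T)))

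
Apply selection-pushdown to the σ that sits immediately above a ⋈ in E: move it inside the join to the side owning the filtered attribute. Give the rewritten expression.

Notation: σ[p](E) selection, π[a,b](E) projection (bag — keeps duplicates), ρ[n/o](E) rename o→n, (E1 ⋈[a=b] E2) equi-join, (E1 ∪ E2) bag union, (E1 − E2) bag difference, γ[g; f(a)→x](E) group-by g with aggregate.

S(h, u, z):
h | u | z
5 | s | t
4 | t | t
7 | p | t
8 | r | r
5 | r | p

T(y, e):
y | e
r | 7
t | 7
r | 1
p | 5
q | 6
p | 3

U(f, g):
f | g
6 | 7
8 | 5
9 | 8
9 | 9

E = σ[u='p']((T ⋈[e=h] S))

σ filters on u, owned by the right side.
E' = (T ⋈[e=h] σ[u='p'](S))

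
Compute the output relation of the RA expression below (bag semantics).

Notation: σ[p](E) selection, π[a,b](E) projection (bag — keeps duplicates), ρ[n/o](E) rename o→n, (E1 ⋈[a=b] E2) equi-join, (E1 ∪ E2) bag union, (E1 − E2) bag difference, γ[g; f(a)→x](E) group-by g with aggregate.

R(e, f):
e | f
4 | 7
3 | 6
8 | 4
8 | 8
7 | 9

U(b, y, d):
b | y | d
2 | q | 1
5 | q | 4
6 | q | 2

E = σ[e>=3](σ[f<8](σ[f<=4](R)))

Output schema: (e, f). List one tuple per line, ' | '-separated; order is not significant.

Row counts bottom-up:
  R → 5
  σ[f<=4](R) → 1
  σ[f<8](σ[f<=4](R)) → 1
  σ[e>=3](σ[f<8](σ[f<=4](R))) → 1

== RESULT ==
e | f
8 | 4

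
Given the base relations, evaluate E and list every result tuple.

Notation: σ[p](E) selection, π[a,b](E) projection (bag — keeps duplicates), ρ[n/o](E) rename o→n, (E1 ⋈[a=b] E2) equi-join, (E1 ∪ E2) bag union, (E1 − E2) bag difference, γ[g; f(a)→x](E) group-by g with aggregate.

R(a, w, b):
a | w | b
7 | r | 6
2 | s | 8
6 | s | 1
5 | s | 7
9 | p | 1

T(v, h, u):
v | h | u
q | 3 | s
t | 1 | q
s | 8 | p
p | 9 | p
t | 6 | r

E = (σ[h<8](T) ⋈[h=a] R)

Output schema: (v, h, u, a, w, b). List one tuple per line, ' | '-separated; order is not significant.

Stepwise |·|:
  T → 5
  σ[h<8](T) → 3
  R → 5
  (σ[h<8](T) ⋈[h=a] R) → 1

== RESULT ==
v | h | u | a | w | b
t | 6 | r | 6 | s | 1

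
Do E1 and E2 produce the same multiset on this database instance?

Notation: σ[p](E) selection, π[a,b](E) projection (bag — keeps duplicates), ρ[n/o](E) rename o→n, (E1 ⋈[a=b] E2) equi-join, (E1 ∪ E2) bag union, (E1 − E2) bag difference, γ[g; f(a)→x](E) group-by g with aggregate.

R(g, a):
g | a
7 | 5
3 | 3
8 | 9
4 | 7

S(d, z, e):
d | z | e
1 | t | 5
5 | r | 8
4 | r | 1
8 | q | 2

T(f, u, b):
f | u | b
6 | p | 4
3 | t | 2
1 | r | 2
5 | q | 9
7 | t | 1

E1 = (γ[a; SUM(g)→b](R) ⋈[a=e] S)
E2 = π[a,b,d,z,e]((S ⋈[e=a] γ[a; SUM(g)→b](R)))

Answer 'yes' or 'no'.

E1 stepwise |·|:
  R → 4
  γ[a; SUM(g)→b](R) → 4
  S → 4
  (γ[a; SUM(g)→b](R) ⋈[a=e] S) → 1
E2 stepwise |·|:
  S → 4
  R → 4
  γ[a; SUM(g)→b](R) → 4
  (S ⋈[e=a] γ[a; SUM(g)→b](R)) → 1
  π[a,b,d,z,e]((S ⋈[e=a] γ[a; SUM(g)→b](R))) → 1

E1 and E2 produce the same multiset:
a | b | d | z | e
5 | 7 | 1 | t | 5

yes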